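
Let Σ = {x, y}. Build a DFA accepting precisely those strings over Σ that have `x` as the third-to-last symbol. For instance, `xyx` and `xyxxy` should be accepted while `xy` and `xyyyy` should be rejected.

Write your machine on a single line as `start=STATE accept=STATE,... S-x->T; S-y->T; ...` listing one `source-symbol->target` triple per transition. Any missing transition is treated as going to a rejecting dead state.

Because acceptance depends on a position counted from the end, the machine has to buffer the most recent 3 symbols. Make each state the string of the last up-to-3 symbols read; on input `x` shift the window left and append `x`. Accept when the buffered window has length 3 and begins with `x`.
With 15 states:
          x    y  
>  q0     q1   q2 
   q1     q3   q4 
   q2     q5   q6 
   q3     q7   q8 
   q4     q9  q10 
   q5    q11  q12 
   q6    q13  q14 
 * q7     q7   q8 
 * q8     q9  q10 
 * q9    q11  q12 
 * q10   q13  q14 
   q11    q7   q8 
   q12    q9  q10 
   q13   q11  q12 
   q14   q13  q14 
(> = start, * = accepting)

start=q0; accept=q7,q8,q9,q10; q0-x->q1; q0-y->q2; q1-x->q3; q1-y->q4; q2-x->q5; q2-y->q6; q3-x->q7; q3-y->q8; q4-x->q9; q4-y->q10; q5-x->q11; q5-y->q12; q6-x->q13; q6-y->q14; q7-x->q7; q7-y->q8; q8-x->q9; q8-y->q10; q9-x->q11; q9-y->q12; q10-x->q13; q10-y->q14; q11-x->q7; q11-y->q8; q12-x->q9; q12-y->q10; q13-x->q11; q13-y->q12; q14-x->q13; q14-y->q14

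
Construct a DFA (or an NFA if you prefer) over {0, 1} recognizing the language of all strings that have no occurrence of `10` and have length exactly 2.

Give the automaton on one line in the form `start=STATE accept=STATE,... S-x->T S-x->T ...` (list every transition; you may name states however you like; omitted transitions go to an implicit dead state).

start=q0 accept=q3,q4 q0-0->q1 q0-1->q2 q1-0->q3 q1-1->q4 q2-0->q5 q2-1->q4 q3-0->q6 q3-1->q7 q4-0->q8 q4-1->q7 q5-0->q8 q5-1->q8 q6-0->q6 q6-1->q7 q7-0->q8 q7-1->q7 q8-0->q8 q8-1->q8

Handle the two conditions separately and then intersect. One (3 states) tracks partial matches of the forbidden pattern `10`; the other (4 states) tracks the input length, saturating at 3. Each combined state is a pair, one component from each; accept when both components accept.
A 9-state machine:
        0   1  
>  q0   q1  q2 
   q1   q3  q4 
   q2   q5  q4 
 * q3   q6  q7 
 * q4   q8  q7 
   q5   q8  q8 
   q6   q6  q7 
   q7   q8  q7 
   q8   q8  q8 
(> = start, * = accepting)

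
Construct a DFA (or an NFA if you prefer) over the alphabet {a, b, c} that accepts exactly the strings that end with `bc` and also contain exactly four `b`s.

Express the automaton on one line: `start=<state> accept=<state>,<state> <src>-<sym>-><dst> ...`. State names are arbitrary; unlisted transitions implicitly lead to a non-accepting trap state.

Run two small machines in parallel and take their product. The first has 3 states tracking how much of the suffix `bc` has currently been matched; the second has 6 states tracking the count of `b`s, saturating at 5. A product state is a pair (one from each), accepting exactly when both do. Minimizing collapses redundant product states.
With 7 states:
        a   b   c  
>  S0   S0  S1  S0 
   S1   S1  S2  S1 
   S2   S2  S3  S2 
   S3   S3  S4  S3 
   S4   S5  S5  S6 
   S5   S5  S5  S5 
 * S6   S5  S5  S5 
(> = start, * = accepting)

start=S0 accept=S6 S0-a->S0 S0-b->S1 S0-c->S0 S1-a->S1 S1-b->S2 S1-c->S1 S2-a->S2 S2-b->S3 S2-c->S2 S3-a->S3 S3-b->S4 S3-c->S3 S4-a->S5 S4-b->S5 S4-c->S6 S5-a->S5 S5-b->S5 S5-c->S5 S6-a->S5 S6-b->S5 S6-c->S5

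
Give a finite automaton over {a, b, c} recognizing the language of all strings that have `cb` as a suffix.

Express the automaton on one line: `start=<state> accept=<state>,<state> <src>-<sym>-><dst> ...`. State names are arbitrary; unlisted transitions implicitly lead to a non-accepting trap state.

Remember how much of `cb` the current input suffix matches. State q0 means no match yet; q1 means the last symbol is `c`; q2 means the last 2 symbols are `cb`. Only q2 accepts. On a mismatch, fall back to the longest proper suffix that is still a prefix of `cb`.
        a   b   c  
>  q0   q0  q0  q1 
   q1   q0  q2  q1 
 * q2   q0  q0  q1 
(> = start, * = accepting)

start=q0 accept=q2 q0-a->q0 q0-b->q0 q0-c->q1 q1-a->q0 q1-b->q2 q1-c->q1 q2-a->q0 q2-b->q0 q2-c->q1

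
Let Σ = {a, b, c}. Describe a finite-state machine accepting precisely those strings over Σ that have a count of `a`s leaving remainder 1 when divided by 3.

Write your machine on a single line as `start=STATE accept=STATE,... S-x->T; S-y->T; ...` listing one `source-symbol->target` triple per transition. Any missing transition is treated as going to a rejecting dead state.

The only thing that matters is how many `a`s have appeared, reduced mod 3. Use one state per residue: s0 for 0, …, s2 for 2. Reading `a` moves to the next residue; anything else stays put. s1 is accepting.
A 3-state machine:
        a   b   c  
>  s0   s1  s0  s0 
 * s1   s2  s1  s1 
   s2   s0  s2  s2 
(> = start, * = accepting)

start=s0; accept=s1; s0-a->s1; s0-b->s0; s0-c->s0; s1-a->s2; s1-b->s1; s1-c->s1; s2-a->s0; s2-b->s2; s2-c->s2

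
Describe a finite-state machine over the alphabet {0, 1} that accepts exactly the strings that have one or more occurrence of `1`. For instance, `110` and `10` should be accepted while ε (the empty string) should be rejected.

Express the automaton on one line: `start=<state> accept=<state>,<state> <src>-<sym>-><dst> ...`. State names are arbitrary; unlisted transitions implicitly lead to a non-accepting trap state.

Count `1`s, saturating at 2: state S0 means no `1` yet, S1 means one `1` seen, S2 means more than one. Each `1` increments (capped at S2); other symbols loop. Accept from {S1, S2}.
        0   1  
>  S0   S0  S1 
 * S1   S1  S2 
 * S2   S2  S2 
(> = start, * = accepting)

start=S0 accept=S1,S2 S0-0->S0 S0-1->S1 S1-0->S1 S1-1->S2 S2-0->S2 S2-1->S2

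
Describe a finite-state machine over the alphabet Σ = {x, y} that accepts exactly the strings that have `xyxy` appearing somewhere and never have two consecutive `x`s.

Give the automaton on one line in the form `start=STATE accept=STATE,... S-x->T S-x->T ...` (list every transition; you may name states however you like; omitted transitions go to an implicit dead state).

Run two small machines in parallel and take their product. One (5 states) tracks whether and how much of `xyxy` has been seen; the other (3 states) tracks partial matches of the forbidden pattern `xx`. Each combined state is a pair, one component from each; accept when both components accept. Equivalent product states are then merged.
With 7 states:
        x   y  
>  S0   S1  S0 
   S1   S2  S3 
   S2   S2  S2 
   S3   S4  S0 
   S4   S2  S5 
 * S5   S6  S5 
 * S6   S2  S5 
(> = start, * = accepting)

start=S0 accept=S5,S6 S0-x->S1 S0-y->S0 S1-x->S2 S1-y->S3 S2-x->S2 S2-y->S2 S3-x->S4 S3-y->S0 S4-x->S2 S4-y->S5 S5-x->S6 S5-y->S5 S6-x->S2 S6-y->S5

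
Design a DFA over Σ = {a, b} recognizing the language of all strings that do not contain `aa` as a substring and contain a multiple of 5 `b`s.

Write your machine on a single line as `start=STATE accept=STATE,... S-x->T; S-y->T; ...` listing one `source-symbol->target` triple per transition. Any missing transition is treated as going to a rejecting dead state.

Run two small machines in parallel and take their product. One (3 states) tracks partial matches of the forbidden pattern `aa`; the other (5 states) tracks the count of `b`s modulo 5. Each combined state is a pair, one component from each; accept when both components accept.
With 15 states:
          a    b  
>* s0     s1   s2 
 * s1     s3   s2 
   s2     s4   s5 
   s3     s3   s6 
   s4     s6   s5 
   s5     s7   s8 
   s6     s6   s9 
   s7     s9   s8 
   s8    s10  s11 
   s9     s9  s12 
   s10   s12  s11 
   s11   s13   s0 
   s12   s12  s14 
   s13   s14   s0 
   s14   s14   s3 
(> = start, * = accepting)

start=s0; accept=s0,s1; s0-a->s1; s0-b->s2; s1-a->s3; s1-b->s2; s2-a->s4; s2-b->s5; s3-a->s3; s3-b->s6; s4-a->s6; s4-b->s5; s5-a->s7; s5-b->s8; s6-a->s6; s6-b->s9; s7-a->s9; s7-b->s8; s8-a->s10; s8-b->s11; s9-a->s9; s9-b->s12; s10-a->s12; s10-b->s11; s11-a->s13; s11-b->s0; s12-a->s12; s12-b->s14; s13-a->s14; s13-b->s0; s14-a->s14; s14-b->s3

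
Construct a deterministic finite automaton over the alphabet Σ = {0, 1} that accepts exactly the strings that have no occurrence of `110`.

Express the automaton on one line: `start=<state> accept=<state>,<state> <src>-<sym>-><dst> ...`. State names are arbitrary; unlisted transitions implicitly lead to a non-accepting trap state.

start=q0 accept=q0,q1,q2 q0-0->q0 q0-1->q1 q1-0->q0 q1-1->q2 q2-0->q3 q2-1->q2 q3-0->q3 q3-1->q3

This is the complement of 'contains `110`'. Use the same substring-matching states — q0 through q3 holding how much of `110` has just been matched — but flip the accepting set: everything except the trap q3 accepts.
4 states suffice.
        0   1  
>* q0   q0  q1 
 * q1   q0  q2 
 * q2   q3  q2 
   q3   q3  q3 
(> = start, * = accepting)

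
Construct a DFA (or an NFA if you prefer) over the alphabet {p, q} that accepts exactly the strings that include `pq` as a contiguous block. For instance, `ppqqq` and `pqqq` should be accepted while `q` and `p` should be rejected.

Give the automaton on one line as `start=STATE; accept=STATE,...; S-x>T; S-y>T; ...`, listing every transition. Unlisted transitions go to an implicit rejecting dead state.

States s0..s1 record the length of the longest prefix of `pq` that matches the current input suffix. Reaching s2 means `pq` has been seen, and we stay there forever. Accept from s2.
A 3-state machine:
        p   q  
>  s0   s1  s0 
   s1   s1  s2 
 * s2   s2  s2 
(> = start, * = accepting)

start=s0; accept=s2; s0-p>s1; s0-q>s0; s1-p>s1; s1-q>s2; s2-p>s2; s2-q>s2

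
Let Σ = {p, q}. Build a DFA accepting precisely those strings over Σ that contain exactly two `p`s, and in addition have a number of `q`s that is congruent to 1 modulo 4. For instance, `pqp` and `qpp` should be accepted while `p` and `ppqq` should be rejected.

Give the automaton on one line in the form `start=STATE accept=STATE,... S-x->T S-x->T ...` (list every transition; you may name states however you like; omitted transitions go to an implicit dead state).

Run two small machines in parallel and take their product. One (4 states) tracks the count of `p`s, saturating at 3; the other (4 states) tracks the count of `q`s modulo 4. Each combined state is a pair, one component from each; accept when both components accept.
       p  q 
>  A   B  C 
   B   D  E 
   C   E  F 
   D   G  H 
   E   H  I 
   F   I  J 
   G   G  K 
 * H   K  L 
   I   L  M 
   J   M  A 
   K   K  N 
   L   N  O 
   M   O  B 
   N   N  P 
   O   P  D 
   P   P  G 
(> = start, * = accepting)

start=A accept=H A-p->B A-q->C B-p->D B-q->E C-p->E C-q->F D-p->G D-q->H E-p->H E-q->I F-p->I F-q->J G-p->G G-q->K H-p->K H-q->L I-p->L I-q->M J-p->M J-q->A K-p->K K-q->N L-p->N L-q->O M-p->O M-q->B N-p->N N-q->P O-p->P O-q->D P-p->P P-q->G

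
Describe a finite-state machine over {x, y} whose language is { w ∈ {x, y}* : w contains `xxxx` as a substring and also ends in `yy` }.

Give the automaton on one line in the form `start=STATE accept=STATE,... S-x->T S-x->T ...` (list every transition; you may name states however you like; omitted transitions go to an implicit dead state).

Handle the two conditions separately and then intersect. One (5 states) tracks whether and how much of `xxxx` has been seen; the other (3 states) tracks how much of the suffix `yy` has currently been matched. Each combined state is a pair, one component from each; accept when both components accept. Equivalent product states are then merged.
        x   y  
>  S0   S1  S0 
   S1   S2  S0 
   S2   S3  S0 
   S3   S4  S0 
   S4   S4  S5 
   S5   S4  S6 
 * S6   S4  S6 
(> = start, * = accepting)

start=S0 accept=S6 S0-x->S1 S0-y->S0 S1-x->S2 S1-y->S0 S2-x->S3 S2-y->S0 S3-x->S4 S3-y->S0 S4-x->S4 S4-y->S5 S5-x->S4 S5-y->S6 S6-x->S4 S6-y->S6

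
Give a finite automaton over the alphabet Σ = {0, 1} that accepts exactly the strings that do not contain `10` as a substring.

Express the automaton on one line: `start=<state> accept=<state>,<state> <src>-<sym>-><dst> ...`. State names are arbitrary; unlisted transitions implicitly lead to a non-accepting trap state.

start=q0 accept=q0,q1 q0-0->q0 q0-1->q1 q1-0->q2 q1-1->q1 q2-0->q2 q2-1->q2

This is the complement of 'contains `10`'. Use the same substring-matching states — q0 through q2 holding how much of `10` has just been matched — but flip the accepting set: everything except the trap q2 accepts.
A 3-state machine:
        0   1  
>* q0   q0  q1 
 * q1   q2  q1 
   q2   q2  q2 
(> = start, * = accepting)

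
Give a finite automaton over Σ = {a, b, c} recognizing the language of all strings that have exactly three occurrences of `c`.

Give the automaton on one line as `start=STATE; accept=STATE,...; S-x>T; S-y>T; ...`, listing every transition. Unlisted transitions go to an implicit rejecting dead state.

start=S0; accept=S3; S0-a>S0; S0-b>S0; S0-c>S1; S1-a>S1; S1-b>S1; S1-c>S2; S2-a>S2; S2-b>S2; S2-c>S3; S3-a>S3; S3-b>S3; S3-c>S4; S4-a>S4; S4-b>S4; S4-c>S4

Count `c`s, saturating at 4: states S0 through S3 mean 0 through 3 `c`s seen; S4 means more than 3. Each `c` increments (capped at S4); other symbols loop. Accept from {S3}.
        a   b   c  
>  S0   S0  S0  S1 
   S1   S1  S1  S2 
   S2   S2  S2  S3 
 * S3   S3  S3  S4 
   S4   S4  S4  S4 
(> = start, * = accepting)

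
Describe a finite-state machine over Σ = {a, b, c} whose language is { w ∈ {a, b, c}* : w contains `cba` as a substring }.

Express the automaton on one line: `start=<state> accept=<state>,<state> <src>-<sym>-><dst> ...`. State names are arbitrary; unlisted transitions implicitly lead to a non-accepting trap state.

Track how much of `cba` has been matched so far: state q0 is no progress, q3 is the absorbing accept state reached once `cba` has occurred. Intermediate states record partial matches; on a mismatch, fall back to the longest reusable overlap.
        a   b   c  
>  q0   q0  q0  q1 
   q1   q0  q2  q1 
   q2   q3  q0  q1 
 * q3   q3  q3  q3 
(> = start, * = accepting)

start=q0 accept=q3 q0-a->q0 q0-b->q0 q0-c->q1 q1-a->q0 q1-b->q2 q1-c->q1 q2-a->q3 q2-b->q0 q2-c->q1 q3-a->q3 q3-b->q3 q3-c->q3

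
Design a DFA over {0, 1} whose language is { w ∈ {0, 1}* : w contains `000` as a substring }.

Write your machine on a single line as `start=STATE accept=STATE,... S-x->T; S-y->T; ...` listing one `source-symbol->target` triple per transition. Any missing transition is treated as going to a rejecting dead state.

start=q0; accept=q3; q0-0->q1; q0-1->q0; q1-0->q2; q1-1->q0; q2-0->q3; q2-1->q0; q3-0->q3; q3-1->q3

Track how much of `000` has been matched so far: state q0 is no progress, q3 is the absorbing accept state reached once `000` has occurred. Intermediate states record partial matches; on a mismatch, fall back to the longest reusable overlap.
A 4-state machine:
        0   1  
>  q0   q1  q0 
   q1   q2  q0 
   q2   q3  q0 
 * q3   q3  q3 
(> = start, * = accepting)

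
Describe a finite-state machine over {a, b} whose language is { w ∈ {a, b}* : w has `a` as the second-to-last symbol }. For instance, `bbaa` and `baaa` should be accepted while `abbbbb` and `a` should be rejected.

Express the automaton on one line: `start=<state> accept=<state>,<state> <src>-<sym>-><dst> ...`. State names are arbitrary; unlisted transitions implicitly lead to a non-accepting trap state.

A DFA must remember the last 2 symbols (since which symbol is second-to-last isn't known until the input ends). Use one state per possible window of the last ≤2 symbols; accept from those whose window starts with `a`.
7 states suffice.
        a   b  
>  s0   s1  s2 
   s1   s3  s4 
   s2   s5  s6 
 * s3   s3  s4 
 * s4   s5  s6 
   s5   s3  s4 
   s6   s5  s6 
(> = start, * = accepting)

start=s0 accept=s3,s4 s0-a->s1 s0-b->s2 s1-a->s3 s1-b->s4 s2-a->s5 s2-b->s6 s3-a->s3 s3-b->s4 s4-a->s5 s4-b->s6 s5-a->s3 s5-b->s4 s6-a->s5 s6-b->s6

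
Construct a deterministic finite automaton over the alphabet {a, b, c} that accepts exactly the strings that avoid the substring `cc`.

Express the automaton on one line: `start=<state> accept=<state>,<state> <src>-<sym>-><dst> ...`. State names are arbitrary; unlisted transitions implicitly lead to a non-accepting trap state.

start=s0 accept=s0,s1 s0-a->s0 s0-b->s0 s0-c->s1 s1-a->s0 s1-b->s0 s1-c->s2 s2-a->s2 s2-b->s2 s2-c->s2

This is the complement of 'contains `cc`'. Use the same substring-matching states — s0 through s2 holding how much of `cc` has just been matched — but flip the accepting set: everything except the trap s2 accepts.
3 states suffice.
        a   b   c  
>* s0   s0  s0  s1 
 * s1   s0  s0  s2 
   s2   s2  s2  s2 
(> = start, * = accepting)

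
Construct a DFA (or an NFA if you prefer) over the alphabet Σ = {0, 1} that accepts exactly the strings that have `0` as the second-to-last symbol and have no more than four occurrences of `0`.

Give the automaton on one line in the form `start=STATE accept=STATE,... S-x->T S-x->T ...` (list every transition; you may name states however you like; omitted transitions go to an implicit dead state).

Run two small machines in parallel and take their product. One (7 states) tracks the last 2 symbols read; the other (6 states) tracks the count of `0`s, saturating at 5. Each combined state is a pair, one component from each; accept when both components accept. After merging equivalent states the machine shrinks.
A 16-state machine:
          0    1  
>  s0     s1   s0 
   s1     s2   s3 
 * s2     s4   s5 
 * s3     s6   s7 
 * s4     s8   s9 
 * s5    s10  s11 
   s6     s4   s5 
   s7     s6   s7 
 * s8    s12  s13 
 * s9    s14  s15 
   s10    s8   s9 
   s11   s10  s11 
   s12   s12  s12 
 * s13   s12  s12 
   s14   s12  s13 
   s15   s14  s15 
(> = start, * = accepting)

start=s0 accept=s2,s3,s4,s5,s8,s9,s13 s0-0->s1 s0-1->s0 s1-0->s2 s1-1->s3 s2-0->s4 s2-1->s5 s3-0->s6 s3-1->s7 s4-0->s8 s4-1->s9 s5-0->s10 s5-1->s11 s6-0->s4 s6-1->s5 s7-0->s6 s7-1->s7 s8-0->s12 s8-1->s13 s9-0->s14 s9-1->s15 s10-0->s8 s10-1->s9 s11-0->s10 s11-1->s11 s12-0->s12 s12-1->s12 s13-0->s12 s13-1->s12 s14-0->s12 s14-1->s13 s15-0->s14 s15-1->s15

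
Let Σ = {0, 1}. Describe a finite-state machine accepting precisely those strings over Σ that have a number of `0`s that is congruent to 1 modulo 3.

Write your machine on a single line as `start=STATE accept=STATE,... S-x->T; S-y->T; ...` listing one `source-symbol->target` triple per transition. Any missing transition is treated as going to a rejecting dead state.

start=q0; accept=q1; q0-0->q1; q0-1->q0; q1-0->q2; q1-1->q1; q2-0->q0; q2-1->q2

The only thing that matters is how many `0`s have appeared, reduced mod 3. Use one state per residue: q0 for 0, …, q2 for 2. Reading `0` moves to the next residue; anything else stays put. q1 is accepting.
3 states suffice.
        0   1  
>  q0   q1  q0 
 * q1   q2  q1 
   q2   q0  q2 
(> = start, * = accepting)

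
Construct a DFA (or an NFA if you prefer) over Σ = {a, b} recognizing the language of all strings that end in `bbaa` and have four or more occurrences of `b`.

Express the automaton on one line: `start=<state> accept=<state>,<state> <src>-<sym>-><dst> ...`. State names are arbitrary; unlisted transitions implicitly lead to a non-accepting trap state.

start=s0 accept=s6 s0-a->s0 s0-b->s1 s1-a->s1 s1-b->s2 s2-a->s2 s2-b->s3 s3-a->s2 s3-b->s4 s4-a->s5 s4-b->s4 s5-a->s6 s5-b->s3 s6-a->s2 s6-b->s3

Run two small machines in parallel and take their product. One (5 states) tracks how much of the suffix `bbaa` has currently been matched; the other (6 states) tracks the count of `b`s, saturating at 5. Each combined state is a pair, one component from each; accept when both components accept. Minimizing collapses redundant product states.
        a   b  
>  s0   s0  s1 
   s1   s1  s2 
   s2   s2  s3 
   s3   s2  s4 
   s4   s5  s4 
   s5   s6  s3 
 * s6   s2  s3 
(> = start, * = accepting)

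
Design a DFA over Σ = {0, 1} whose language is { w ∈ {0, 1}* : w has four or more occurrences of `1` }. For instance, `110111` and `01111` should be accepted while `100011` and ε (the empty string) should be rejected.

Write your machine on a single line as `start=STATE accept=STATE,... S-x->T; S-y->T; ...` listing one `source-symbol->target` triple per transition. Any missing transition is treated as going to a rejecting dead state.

start=s0; accept=s4,s5; s0-0->s0; s0-1->s1; s1-0->s1; s1-1->s2; s2-0->s2; s2-1->s3; s3-0->s3; s3-1->s4; s4-0->s4; s4-1->s5; s5-0->s5; s5-1->s5

Only the number of `1`s matters, and only up to 5. Make a chain s0 → s1 → s2 → s3 → s4 → s5 advanced by each `1` (with s5 absorbing); every other symbol self-loops. The accepting set is {s4, s5}.
A 6-state machine:
        0   1  
>  s0   s0  s1 
   s1   s1  s2 
   s2   s2  s3 
   s3   s3  s4 
 * s4   s4  s5 
 * s5   s5  s5 
(> = start, * = accepting)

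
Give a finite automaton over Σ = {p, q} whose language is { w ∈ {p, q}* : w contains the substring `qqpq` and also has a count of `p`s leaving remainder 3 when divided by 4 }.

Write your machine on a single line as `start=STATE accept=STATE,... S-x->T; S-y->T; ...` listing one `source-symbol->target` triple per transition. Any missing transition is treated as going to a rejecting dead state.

start=A; accept=S; A-p->B; A-q->C; B-p->D; B-q->E; C-p->B; C-q->F; D-p->G; D-q->H; E-p->D; E-q->I; F-p->J; F-q->F; G-p->A; G-q->K; H-p->G; H-q->L; I-p->M; I-q->I; J-p->D; J-q->N; K-p->A; K-q->O; L-p->P; L-q->L; M-p->G; M-q->Q; N-p->Q; N-q->N; O-p->R; O-q->O; P-p->A; P-q->S; Q-p->S; Q-q->Q; R-p->B; R-q->T; S-p->T; S-q->S; T-p->N; T-q->T

Handle the two conditions separately and then intersect. The first has 5 states tracking whether and how much of `qqpq` has been seen; the second has 4 states tracking the count of `p`s modulo 4. A product state is a pair (one from each), accepting exactly when both do.
With 20 states:
       p  q 
>  A   B  C 
   B   D  E 
   C   B  F 
   D   G  H 
   E   D  I 
   F   J  F 
   G   A  K 
   H   G  L 
   I   M  I 
   J   D  N 
   K   A  O 
   L   P  L 
   M   G  Q 
   N   Q  N 
   O   R  O 
   P   A  S 
   Q   S  Q 
   R   B  T 
 * S   T  S 
   T   N  T 
(> = start, * = accepting)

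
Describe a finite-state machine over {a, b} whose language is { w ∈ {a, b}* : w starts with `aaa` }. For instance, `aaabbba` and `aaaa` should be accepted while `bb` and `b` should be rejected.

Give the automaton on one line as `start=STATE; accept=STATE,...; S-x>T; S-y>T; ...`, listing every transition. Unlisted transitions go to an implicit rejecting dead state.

Check the first 3 symbols one by one: q0 through q2 record how many have matched `aaa` so far; any wrong symbol goes to the dead state q4. After all 3 match we enter the accepting sink q3.
A 5-state machine:
        a   b  
>  q0   q1  q4 
   q1   q2  q4 
   q2   q3  q4 
 * q3   q3  q3 
   q4   q4  q4 
(> = start, * = accepting)

start=q0; accept=q3; q0-a>q1; q0-b>q4; q1-a>q2; q1-b>q4; q2-a>q3; q2-b>q4; q3-a>q3; q3-b>q3; q4-a>q4; q4-b>q4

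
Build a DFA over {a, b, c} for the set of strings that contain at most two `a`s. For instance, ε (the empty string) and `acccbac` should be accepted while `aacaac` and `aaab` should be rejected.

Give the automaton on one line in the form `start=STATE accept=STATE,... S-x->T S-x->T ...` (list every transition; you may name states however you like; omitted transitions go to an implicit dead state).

Count `a`s, saturating at 3: states q0 through q2 mean 0 through 2 `a`s seen; q3 means more than 2. Each `a` increments (capped at q3); other symbols loop. Accept from {q0, q1, q2}.
        a   b   c  
>* q0   q1  q0  q0 
 * q1   q2  q1  q1 
 * q2   q3  q2  q2 
   q3   q3  q3  q3 
(> = start, * = accepting)

start=q0 accept=q0,q1,q2 q0-a->q1 q0-b->q0 q0-c->q0 q1-a->q2 q1-b->q1 q1-c->q1 q2-a->q3 q2-b->q2 q2-c->q2 q3-a->q3 q3-b->q3 q3-c->q3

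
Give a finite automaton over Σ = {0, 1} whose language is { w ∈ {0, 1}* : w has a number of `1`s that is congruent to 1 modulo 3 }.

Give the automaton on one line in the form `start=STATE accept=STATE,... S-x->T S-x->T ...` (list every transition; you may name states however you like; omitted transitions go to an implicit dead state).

start=q0 accept=q1 q0-0->q0 q0-1->q1 q1-0->q1 q1-1->q2 q2-0->q2 q2-1->q0

Keep the running count of `1`s modulo 3: each `1` advances along the cycle q0 → q1 → q2 → q0 while other symbols loop. Accept at q1.
With 3 states:
        0   1  
>  q0   q0  q1 
 * q1   q1  q2 
   q2   q2  q0 
(> = start, * = accepting)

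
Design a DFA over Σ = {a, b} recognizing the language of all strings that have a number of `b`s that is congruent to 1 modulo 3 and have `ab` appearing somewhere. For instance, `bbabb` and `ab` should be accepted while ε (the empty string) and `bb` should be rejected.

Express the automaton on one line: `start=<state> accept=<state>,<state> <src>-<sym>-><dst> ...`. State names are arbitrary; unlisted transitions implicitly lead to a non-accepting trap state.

start=q0 accept=q3 q0-a->q1 q0-b->q2 q1-a->q1 q1-b->q3 q2-a->q4 q2-b->q5 q3-a->q3 q3-b->q6 q4-a->q4 q4-b->q6 q5-a->q6 q5-b->q0 q6-a->q6 q6-b->q1

Handle the two conditions separately and then intersect. One (3 states) tracks the count of `b`s modulo 3; the other (3 states) tracks whether and how much of `ab` has been seen. Each combined state is a pair, one component from each; accept when both components accept. Equivalent product states are then merged.
A 7-state machine:
        a   b  
>  q0   q1  q2 
   q1   q1  q3 
   q2   q4  q5 
 * q3   q3  q6 
   q4   q4  q6 
   q5   q6  q0 
   q6   q6  q1 
(> = start, * = accepting)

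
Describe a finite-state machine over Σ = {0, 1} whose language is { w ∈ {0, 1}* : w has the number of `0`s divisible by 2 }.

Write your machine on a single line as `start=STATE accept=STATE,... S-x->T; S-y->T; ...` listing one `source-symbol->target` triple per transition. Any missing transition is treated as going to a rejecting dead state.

The only thing that matters is how many `0`s have appeared, reduced mod 2. Use one state per residue: q0 for 0, …, q1 for 1. Reading `0` moves to the next residue; anything else stays put. q0 is accepting.
With 2 states:
        0   1  
>* q0   q1  q0 
   q1   q0  q1 
(> = start, * = accepting)

start=q0; accept=q0; q0-0->q1; q0-1->q0; q1-0->q0; q1-1->q1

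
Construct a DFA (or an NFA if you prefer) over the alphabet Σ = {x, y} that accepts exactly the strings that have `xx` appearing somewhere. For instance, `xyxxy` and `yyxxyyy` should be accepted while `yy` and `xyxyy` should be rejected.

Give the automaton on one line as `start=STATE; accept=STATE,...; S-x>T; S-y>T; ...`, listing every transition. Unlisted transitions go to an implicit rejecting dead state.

start=S0; accept=S2; S0-x>S1; S0-y>S0; S1-x>S2; S1-y>S0; S2-x>S2; S2-y>S2

Track how much of `xx` has been matched so far: state S0 is no progress, S2 is the absorbing accept state reached once `xx` has occurred. Intermediate states record partial matches; on a mismatch, fall back to the longest reusable overlap.
        x   y  
>  S0   S1  S0 
   S1   S2  S0 
 * S2   S2  S2 
(> = start, * = accepting)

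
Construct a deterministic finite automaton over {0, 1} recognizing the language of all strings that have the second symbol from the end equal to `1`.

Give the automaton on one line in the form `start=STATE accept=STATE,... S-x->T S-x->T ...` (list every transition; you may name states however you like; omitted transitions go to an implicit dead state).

Because acceptance depends on a position counted from the end, the machine has to buffer the most recent 2 symbols. Make each state the string of the last up-to-2 symbols read; on input `x` shift the window left and append `x`. Accept when the buffered window has length 2 and begins with `1`.
With 7 states:
        0   1  
>  q0   q1  q2 
   q1   q3  q4 
   q2   q5  q6 
   q3   q3  q4 
   q4   q5  q6 
 * q5   q3  q4 
 * q6   q5  q6 
(> = start, * = accepting)

start=q0 accept=q5,q6 q0-0->q1 q0-1->q2 q1-0->q3 q1-1->q4 q2-0->q5 q2-1->q6 q3-0->q3 q3-1->q4 q4-0->q5 q4-1->q6 q5-0->q3 q5-1->q4 q6-0->q5 q6-1->q6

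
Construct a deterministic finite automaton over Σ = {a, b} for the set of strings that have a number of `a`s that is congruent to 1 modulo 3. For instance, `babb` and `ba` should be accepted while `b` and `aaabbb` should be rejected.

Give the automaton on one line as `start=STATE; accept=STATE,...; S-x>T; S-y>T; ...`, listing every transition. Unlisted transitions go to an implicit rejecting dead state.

start=q0; accept=q1; q0-a>q1; q0-b>q0; q1-a>q2; q1-b>q1; q2-a>q0; q2-b>q2

The only thing that matters is how many `a`s have appeared, reduced mod 3. Use one state per residue: q0 for 0, …, q2 for 2. Reading `a` moves to the next residue; anything else stays put. q1 is accepting.
        a   b  
>  q0   q1  q0 
 * q1   q2  q1 
   q2   q0  q2 
(> = start, * = accepting)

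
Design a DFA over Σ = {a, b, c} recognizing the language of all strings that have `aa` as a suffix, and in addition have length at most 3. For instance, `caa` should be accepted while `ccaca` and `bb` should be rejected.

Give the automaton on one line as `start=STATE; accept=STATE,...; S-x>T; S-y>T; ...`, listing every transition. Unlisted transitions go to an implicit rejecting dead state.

Build one automaton per condition and run them in lockstep. The first has 3 states tracking how much of the suffix `aa` has currently been matched; the second has 5 states tracking the input length, saturating at 4. A product state is a pair (one from each), accepting exactly when both do.
          a    b    c  
>  q0     q1   q2   q2 
   q1     q3   q4   q4 
   q2     q5   q4   q4 
 * q3     q6   q7   q7 
   q4     q8   q7   q7 
   q5     q6   q7   q7 
 * q6     q9  q10  q10 
   q7    q11  q10  q10 
   q8     q9  q10  q10 
   q9     q9  q10  q10 
   q10   q11  q10  q10 
   q11    q9  q10  q10 
(> = start, * = accepting)

start=q0; accept=q3,q6; q0-a>q1; q0-b>q2; q0-c>q2; q1-a>q3; q1-b>q4; q1-c>q4; q2-a>q5; q2-b>q4; q2-c>q4; q3-a>q6; q3-b>q7; q3-c>q7; q4-a>q8; q4-b>q7; q4-c>q7; q5-a>q6; q5-b>q7; q5-c>q7; q6-a>q9; q6-b>q10; q6-c>q10; q7-a>q11; q7-b>q10; q7-c>q10; q8-a>q9; q8-b>q10; q8-c>q10; q9-a>q9; q9-b>q10; q9-c>q10; q10-a>q11; q10-b>q10; q10-c>q10; q11-a>q9; q11-b>q10; q11-c>q10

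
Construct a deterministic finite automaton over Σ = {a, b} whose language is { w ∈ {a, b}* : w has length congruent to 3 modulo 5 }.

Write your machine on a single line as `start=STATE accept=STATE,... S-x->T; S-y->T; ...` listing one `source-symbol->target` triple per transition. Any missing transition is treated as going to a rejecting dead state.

Only the length mod 5 matters, so use a 5-cycle: from any state, every input symbol moves to the next state, wrapping S4 back to S0. Mark S3 accepting.
A 5-state machine:
        a   b  
>  S0   S1  S1 
   S1   S2  S2 
   S2   S3  S3 
 * S3   S4  S4 
   S4   S0  S0 
(> = start, * = accepting)

start=S0; accept=S3; S0-a->S1; S0-b->S1; S1-a->S2; S1-b->S2; S2-a->S3; S2-b->S3; S3-a->S4; S3-b->S4; S4-a->S0; S4-b->S0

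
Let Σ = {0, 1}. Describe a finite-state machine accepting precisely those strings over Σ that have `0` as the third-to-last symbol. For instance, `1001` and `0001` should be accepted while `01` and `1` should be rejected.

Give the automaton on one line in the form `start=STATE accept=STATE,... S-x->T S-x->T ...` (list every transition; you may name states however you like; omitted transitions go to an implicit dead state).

A DFA must remember the last 3 symbols (since which symbol is third-to-last isn't known until the input ends). Use one state per possible window of the last ≤3 symbols; accept from those whose window starts with `0`.
With 15 states:
       0  1 
>  A   B  C 
   B   D  E 
   C   F  G 
   D   H  I 
   E   J  K 
   F   L  M 
   G   N  O 
 * H   H  I 
 * I   J  K 
 * J   L  M 
 * K   N  O 
   L   H  I 
   M   J  K 
   N   L  M 
   O   N  O 
(> = start, * = accepting)

start=A accept=H,I,J,K A-0->B A-1->C B-0->D B-1->E C-0->F C-1->G D-0->H D-1->I E-0->J E-1->K F-0->L F-1->M G-0->N G-1->O H-0->H H-1->I I-0->J I-1->K J-0->L J-1->M K-0->N K-1->O L-0->H L-1->I M-0->J M-1->K N-0->L N-1->M O-0->N O-1->O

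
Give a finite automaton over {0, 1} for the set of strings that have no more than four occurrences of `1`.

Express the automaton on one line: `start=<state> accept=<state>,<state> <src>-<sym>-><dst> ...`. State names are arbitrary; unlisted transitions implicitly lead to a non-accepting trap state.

Only the number of `1`s matters, and only up to 5. Make a chain q0 → q1 → q2 → q3 → q4 → q5 advanced by each `1` (with q5 absorbing); every other symbol self-loops. The accepting set is {q0, q1, q2, q3, q4}.
A 6-state machine:
        0   1  
>* q0   q0  q1 
 * q1   q1  q2 
 * q2   q2  q3 
 * q3   q3  q4 
 * q4   q4  q5 
   q5   q5  q5 
(> = start, * = accepting)

start=q0 accept=q0,q1,q2,q3,q4 q0-0->q0 q0-1->q1 q1-0->q1 q1-1->q2 q2-0->q2 q2-1->q3 q3-0->q3 q3-1->q4 q4-0->q4 q4-1->q5 q5-0->q5 q5-1->q5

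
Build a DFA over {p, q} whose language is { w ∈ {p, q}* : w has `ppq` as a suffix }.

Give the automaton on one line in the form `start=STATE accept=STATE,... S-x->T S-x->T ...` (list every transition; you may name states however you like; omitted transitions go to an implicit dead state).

Remember how much of `ppq` the current input suffix matches. State A means no match yet; B means the last symbol is `p`; C means the last 2 symbols are `pp`; D means the last 3 symbols are `ppq`. Only D accepts. On a mismatch, fall back to the longest proper suffix that is still a prefix of `ppq`.
With 4 states:
       p  q 
>  A   B  A 
   B   C  A 
   C   C  D 
 * D   B  A 
(> = start, * = accepting)

start=A accept=D A-p->B A-q->A B-p->C B-q->A C-p->C C-q->D D-p->B D-q->A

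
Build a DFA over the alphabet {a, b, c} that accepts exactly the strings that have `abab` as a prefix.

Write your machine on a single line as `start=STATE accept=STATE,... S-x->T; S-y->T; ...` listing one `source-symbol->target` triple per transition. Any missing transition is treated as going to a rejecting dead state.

Walk along `abab` while the input agrees: from s0 take `a` to s1, and so on. Any deviation drops to the rejecting sink s5. Once s4 is reached the prefix is confirmed and every continuation is accepted.
With 6 states:
        a   b   c  
>  s0   s1  s5  s5 
   s1   s5  s2  s5 
   s2   s3  s5  s5 
   s3   s5  s4  s5 
 * s4   s4  s4  s4 
   s5   s5  s5  s5 
(> = start, * = accepting)

start=s0; accept=s4; s0-a->s1; s0-b->s5; s0-c->s5; s1-a->s5; s1-b->s2; s1-c->s5; s2-a->s3; s2-b->s5; s2-c->s5; s3-a->s5; s3-b->s4; s3-c->s5; s4-a->s4; s4-b->s4; s4-c->s4; s5-a->s5; s5-b->s5; s5-c->s5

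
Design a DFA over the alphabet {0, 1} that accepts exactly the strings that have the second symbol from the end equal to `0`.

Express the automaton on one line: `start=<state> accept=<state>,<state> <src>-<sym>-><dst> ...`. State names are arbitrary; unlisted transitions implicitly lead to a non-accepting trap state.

start=q0 accept=q3,q4 q0-0->q1 q0-1->q2 q1-0->q3 q1-1->q4 q2-0->q5 q2-1->q6 q3-0->q3 q3-1->q4 q4-0->q5 q4-1->q6 q5-0->q3 q5-1->q4 q6-0->q5 q6-1->q6

Because acceptance depends on a position counted from the end, the machine has to buffer the most recent 2 symbols. Make each state the string of the last up-to-2 symbols read; on input `x` shift the window left and append `x`. Accept when the buffered window has length 2 and begins with `0`.
7 states suffice.
        0   1  
>  q0   q1  q2 
   q1   q3  q4 
   q2   q5  q6 
 * q3   q3  q4 
 * q4   q5  q6 
   q5   q3  q4 
   q6   q5  q6 
(> = start, * = accepting)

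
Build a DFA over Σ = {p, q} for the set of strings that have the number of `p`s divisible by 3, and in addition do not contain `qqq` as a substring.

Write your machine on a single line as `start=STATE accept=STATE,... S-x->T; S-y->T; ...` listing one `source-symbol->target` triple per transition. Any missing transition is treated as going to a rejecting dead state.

start=A; accept=A,C,F; A-p->B; A-q->C; B-p->D; B-q->E; C-p->B; C-q->F; D-p->A; D-q->G; E-p->D; E-q->H; F-p->B; F-q->I; G-p->A; G-q->J; H-p->D; H-q->I; I-p->I; I-q->I; J-p->A; J-q->I

Handle the two conditions separately and then intersect. One (3 states) tracks the count of `p`s modulo 3; the other (4 states) tracks partial matches of the forbidden pattern `qqq`. Each combined state is a pair, one component from each; accept when both components accept. Minimizing collapses redundant product states.
A 10-state machine:
       p  q 
>* A   B  C 
   B   D  E 
 * C   B  F 
   D   A  G 
   E   D  H 
 * F   B  I 
   G   A  J 
   H   D  I 
   I   I  I 
   J   A  I 
(> = start, * = accepting)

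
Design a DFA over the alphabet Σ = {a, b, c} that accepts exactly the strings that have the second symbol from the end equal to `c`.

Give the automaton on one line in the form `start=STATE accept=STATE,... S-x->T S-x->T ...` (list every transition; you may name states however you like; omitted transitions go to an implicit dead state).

A DFA must remember the last 2 symbols (since which symbol is second-to-last isn't known until the input ends). Use one state per possible window of the last ≤2 symbols; accept from those whose window starts with `c`.
A 13-state machine:
          a    b    c  
>  q0     q1   q2   q3 
   q1     q4   q5   q6 
   q2     q7   q8   q9 
   q3    q10  q11  q12 
   q4     q4   q5   q6 
   q5     q7   q8   q9 
   q6    q10  q11  q12 
   q7     q4   q5   q6 
   q8     q7   q8   q9 
   q9    q10  q11  q12 
 * q10    q4   q5   q6 
 * q11    q7   q8   q9 
 * q12   q10  q11  q12 
(> = start, * = accepting)

start=q0 accept=q10,q11,q12 q0-a->q1 q0-b->q2 q0-c->q3 q1-a->q4 q1-b->q5 q1-c->q6 q2-a->q7 q2-b->q8 q2-c->q9 q3-a->q10 q3-b->q11 q3-c->q12 q4-a->q4 q4-b->q5 q4-c->q6 q5-a->q7 q5-b->q8 q5-c->q9 q6-a->q10 q6-b->q11 q6-c->q12 q7-a->q4 q7-b->q5 q7-c->q6 q8-a->q7 q8-b->q8 q8-c->q9 q9-a->q10 q9-b->q11 q9-c->q12 q10-a->q4 q10-b->q5 q10-c->q6 q11-a->q7 q11-b->q8 q11-c->q9 q12-a->q10 q12-b->q11 q12-c->q12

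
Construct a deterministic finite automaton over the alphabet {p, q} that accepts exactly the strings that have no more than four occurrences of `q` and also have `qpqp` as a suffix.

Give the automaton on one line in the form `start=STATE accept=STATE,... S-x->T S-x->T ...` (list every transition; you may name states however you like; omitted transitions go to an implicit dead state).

Build one automaton per condition and run them in lockstep. The first has 6 states tracking the count of `q`s, saturating at 5; the second has 5 states tracking how much of the suffix `qpqp` has currently been matched. A product state is a pair (one from each), accepting exactly when both do.
A 24-state machine:
       p  q 
>  A   A  B 
   B   C  D 
   C   E  F 
   D   G  H 
   E   E  D 
   F   I  H 
   G   J  K 
   H   L  M 
 * I   J  K 
   J   J  H 
   K   N  M 
   L   O  P 
   M   Q  R 
 * N   O  P 
   O   O  M 
   P   S  R 
   Q   T  U 
   R   V  R 
 * S   T  U 
   T   T  R 
   U   W  R 
   V   X  U 
   W   X  U 
   X   X  R 
(> = start, * = accepting)

start=A accept=I,N,S A-p->A A-q->B B-p->C B-q->D C-p->E C-q->F D-p->G D-q->H E-p->E E-q->D F-p->I F-q->H G-p->J G-q->K H-p->L H-q->M I-p->J I-q->K J-p->J J-q->H K-p->N K-q->M L-p->O L-q->P M-p->Q M-q->R N-p->O N-q->P O-p->O O-q->M P-p->S P-q->R Q-p->T Q-q->U R-p->V R-q->R S-p->T S-q->U T-p->T T-q->R U-p->W U-q->R V-p->X V-q->U W-p->X W-q->U X-p->X X-q->R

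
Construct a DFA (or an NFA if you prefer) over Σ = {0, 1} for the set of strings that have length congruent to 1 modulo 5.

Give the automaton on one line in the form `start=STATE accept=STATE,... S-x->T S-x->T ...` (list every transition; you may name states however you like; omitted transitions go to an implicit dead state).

Count input length modulo 5: every symbol advances one step around the cycle S0 → S1 → S2 → S3 → S4 → S0. Accept at S1.
With 5 states:
        0   1  
>  S0   S1  S1 
 * S1   S2  S2 
   S2   S3  S3 
   S3   S4  S4 
   S4   S0  S0 
(> = start, * = accepting)

start=S0 accept=S1 S0-0->S1 S0-1->S1 S1-0->S2 S1-1->S2 S2-0->S3 S2-1->S3 S3-0->S4 S3-1->S4 S4-0->S0 S4-1->S0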